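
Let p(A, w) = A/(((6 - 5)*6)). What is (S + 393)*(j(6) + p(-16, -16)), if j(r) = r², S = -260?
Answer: 13300/3 ≈ 4433.3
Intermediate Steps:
p(A, w) = A/6 (p(A, w) = A/((1*6)) = A/6)
(S + 393)*(j(6) + p(-16, -16)) = (-260 + 393)*(6² + (⅙)*(-16)) = 133*(36 - 8/3) = 133*(100/3) = 13300/3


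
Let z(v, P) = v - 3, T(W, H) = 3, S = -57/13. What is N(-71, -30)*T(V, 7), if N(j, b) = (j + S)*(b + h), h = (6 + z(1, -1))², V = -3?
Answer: 41160/13 ≈ 3166.2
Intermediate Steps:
S = -57/13 (S = -57*1/13 = -57/13 ≈ -4.3846)
z(v, P) = -3 + v
h = 16 (h = (6 + (-3 + 1))² = (6 - 2)² = 4² = 16)
N(j, b) = (16 + b)*(-57/13 + j) (N(j, b) = (j - 57/13)*(b + 16) = (-57/13 + j)*(16 + b) = (16 + b)*(-57/13 + j))
N(-71, -30)*T(V, 7) = (-912/13 + 16*(-71) - 57/13*(-30) - 30*(-71))*3 = (-912/13 - 1136 + 1710/13 + 2130)*3 = (13720/13)*3 = 41160/13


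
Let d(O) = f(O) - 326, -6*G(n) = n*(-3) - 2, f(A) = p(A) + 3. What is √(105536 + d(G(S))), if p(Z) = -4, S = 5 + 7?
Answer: √105209 ≈ 324.36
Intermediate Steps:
S = 12
f(A) = -1 (f(A) = -4 + 3 = -1)
G(n) = ⅓ + n/2 (G(n) = -(n*(-3) - 2)/6 = -(-3*n - 2)/6 = -(-2 - 3*n)/6 = ⅓ + n/2)
d(O) = -327 (d(O) = -1 - 326 = -327)
√(105536 + d(G(S))) = √(105536 - 327) = √105209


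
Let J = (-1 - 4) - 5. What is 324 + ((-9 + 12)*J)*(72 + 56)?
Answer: -3516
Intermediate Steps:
J = -10 (J = -5 - 5 = -10)
324 + ((-9 + 12)*J)*(72 + 56) = 324 + ((-9 + 12)*(-10))*(72 + 56) = 324 + (3*(-10))*128 = 324 - 30*128 = 324 - 3840 = -3516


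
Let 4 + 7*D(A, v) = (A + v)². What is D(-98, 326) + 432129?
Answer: 3076883/7 ≈ 4.3955e+5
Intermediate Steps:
D(A, v) = -4/7 + (A + v)²/7
D(-98, 326) + 432129 = (-4/7 + (-98 + 326)²/7) + 432129 = (-4/7 + (⅐)*228²) + 432129 = (-4/7 + (⅐)*51984) + 432129 = (-4/7 + 51984/7) + 432129 = 51980/7 + 432129 = 3076883/7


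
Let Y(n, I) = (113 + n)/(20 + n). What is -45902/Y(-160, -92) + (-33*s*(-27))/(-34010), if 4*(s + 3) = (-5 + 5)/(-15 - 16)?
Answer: -218557657169/1598470 ≈ -1.3673e+5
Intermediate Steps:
s = -3 (s = -3 + ((-5 + 5)/(-15 - 16))/4 = -3 + (0/(-31))/4 = -3 + (0*(-1/31))/4 = -3 + (1/4)*0 = -3 + 0 = -3)
Y(n, I) = (113 + n)/(20 + n)
-45902/Y(-160, -92) + (-33*s*(-27))/(-34010) = -45902*(20 - 160)/(113 - 160) + (-33*(-3)*(-27))/(-34010) = -45902/(-47/(-140)) + (99*(-27))*(-1/34010) = -45902/((-1/140*(-47))) - 2673*(-1/34010) = -45902/47/140 + 2673/34010 = -45902*140/47 + 2673/34010 = -6426280/47 + 2673/34010 = -218557657169/1598470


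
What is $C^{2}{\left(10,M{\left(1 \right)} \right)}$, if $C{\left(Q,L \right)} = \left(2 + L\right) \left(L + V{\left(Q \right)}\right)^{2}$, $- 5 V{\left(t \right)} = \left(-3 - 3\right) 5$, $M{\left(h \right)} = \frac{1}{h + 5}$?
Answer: $\frac{316733209}{46656} \approx 6788.7$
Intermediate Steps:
$M{\left(h \right)} = \frac{1}{5 + h}$
$V{\left(t \right)} = 6$ ($V{\left(t \right)} = - \frac{\left(-3 - 3\right) 5}{5} = - \frac{\left(-6\right) 5}{5} = \left(- \frac{1}{5}\right) \left(-30\right) = 6$)
$C{\left(Q,L \right)} = \left(6 + L\right)^{2} \left(2 + L\right)$ ($C{\left(Q,L \right)} = \left(2 + L\right) \left(L + 6\right)^{2} = \left(2 + L\right) \left(6 + L\right)^{2} = \left(6 + L\right)^{2} \left(2 + L\right)$)
$C^{2}{\left(10,M{\left(1 \right)} \right)} = \left(\left(6 + \frac{1}{5 + 1}\right)^{2} \left(2 + \frac{1}{5 + 1}\right)\right)^{2} = \left(\left(6 + \frac{1}{6}\right)^{2} \left(2 + \frac{1}{6}\right)\right)^{2} = \left(\left(\frac{37}{6}\right)^{2} \cdot \frac{13}{6}\right)^{2} = \left(\frac{1369}{36} \cdot \frac{13}{6}\right)^{2} = \left(\frac{17797}{216}\right)^{2} = \frac{316733209}{46656}$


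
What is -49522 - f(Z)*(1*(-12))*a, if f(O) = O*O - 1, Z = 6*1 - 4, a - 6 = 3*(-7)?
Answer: -50062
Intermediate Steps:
a = -15 (a = 6 + 3*(-7) = 6 - 21 = -15)
Z = 2 (Z = 6 - 4 = 2)
f(O) = -1 + O² (f(O) = O² - 1 = -1 + O²)
-49522 - f(Z)*(1*(-12))*a = -49522 - (-1 + 2²)*(1*(-12))*(-15) = -49522 - (-1 + 4)*(-12*(-15)) = -49522 - 3*180 = -49522 - 1*540 = -49522 - 540 = -50062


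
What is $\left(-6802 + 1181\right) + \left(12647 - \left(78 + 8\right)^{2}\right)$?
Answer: $-370$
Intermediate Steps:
$\left(-6802 + 1181\right) + \left(12647 - \left(78 + 8\right)^{2}\right) = -5621 + \left(12647 - 86^{2}\right) = -5621 + \left(12647 - 7396\right) = -5621 + 5251 = -370$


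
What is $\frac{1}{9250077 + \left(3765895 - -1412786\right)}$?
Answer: $\frac{1}{14428758} \approx 6.9306 \cdot 10^{-8}$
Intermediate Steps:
$\frac{1}{9250077 + \left(3765895 - -1412786\right)} = \frac{1}{9250077 + \left(3765895 + 1412786\right)} = \frac{1}{9250077 + 5178681} = \frac{1}{14428758}$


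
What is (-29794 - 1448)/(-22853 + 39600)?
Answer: -31242/16747 ≈ -1.8655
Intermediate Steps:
(-29794 - 1448)/(-22853 + 39600) = -31242/16747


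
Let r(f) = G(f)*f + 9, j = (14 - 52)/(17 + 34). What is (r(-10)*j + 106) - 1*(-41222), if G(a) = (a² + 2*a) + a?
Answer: 2133986/51 ≈ 41843.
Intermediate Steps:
G(a) = a² + 3*a
j = -38/51 ≈ -0.74510
r(f) = 9 + f²*(3 + f) (r(f) = (f*(3 + f))*f + 9 = f²*(3 + f) + 9 = 9 + f²*(3 + f))
(r(-10)*j + 106) - 1*(-41222) = ((9 + (-10)²*(3 - 10))*(-38/51) + 106) - 1*(-41222) = ((9 + 100*(-7))*(-38/51) + 106) + 41222 = ((9 - 700)*(-38/51) + 106) + 41222 = (-691*(-38/51) + 106) + 41222 = (26258/51 + 106) + 41222 = 31664/51 + 41222 = 2133986/51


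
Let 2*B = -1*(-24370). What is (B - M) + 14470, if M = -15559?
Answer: 42214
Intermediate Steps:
B = 12185 (B = (-1*(-24370))/2 = (1/2)*24370 = 12185)
(B - M) + 14470 = (12185 - 1*(-15559)) + 14470 = (12185 + 15559) + 14470 = 27744 + 14470 = 42214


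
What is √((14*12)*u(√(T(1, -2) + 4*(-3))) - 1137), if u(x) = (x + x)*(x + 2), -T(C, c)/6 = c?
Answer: I*√1137 ≈ 33.719*I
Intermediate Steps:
T(C, c) = -6*c
u(x) = 2*x*(2 + x) (u(x) = (2*x)*(2 + x) = 2*x*(2 + x))
√((14*12)*u(√(T(1, -2) + 4*(-3))) - 1137) = √((14*12)*(2*√(-6*(-2) + 4*(-3))*(2 + √(-6*(-2) + 4*(-3)))) - 1137) = √(168*(2*√(12 - 12)*(2 + √(12 - 12))) - 1137) = √(168*(2*√0*(2 + √0)) - 1137) = √(168*(2*0*(2 + 0)) - 1137) = √(168*(2*0*2) - 1137) = √(168*0 - 1137) = √(0 - 1137) = √(-1137) = I*√1137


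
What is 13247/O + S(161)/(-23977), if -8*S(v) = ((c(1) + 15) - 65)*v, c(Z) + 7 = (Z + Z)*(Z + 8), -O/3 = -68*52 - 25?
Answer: 2473907995/2049170328 ≈ 1.2073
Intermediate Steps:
O = 10683 (O = -3*(-68*52 - 25) = -3*(-3536 - 25) = -3*(-3561) = 10683)
c(Z) = -7 + 2*Z*(8 + Z) (c(Z) = -7 + (Z + Z)*(Z + 8) = -7 + (2*Z)*(8 + Z) = -7 + 2*Z*(8 + Z))
S(v) = 39*v/8 (S(v) = -(((-7 + 2*1² + 16*1) + 15) - 65)*v/8 = -(((-7 + 2*1 + 16) + 15) - 65)*v/8 = -(((-7 + 2 + 16) + 15) - 65)*v/8 = -((11 + 15) - 65)*v/8 = -(26 - 65)*v/8 = -(-39)*v/8 = 39*v/8)
13247/O + S(161)/(-23977) = 13247/10683 + ((39/8)*161)/(-23977) = 13247*(1/10683) + (6279/8)*(-1/23977) = 13247/10683 - 6279/191816 = 2473907995/2049170328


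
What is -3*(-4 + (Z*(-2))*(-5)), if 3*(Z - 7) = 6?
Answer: -258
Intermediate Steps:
Z = 9 (Z = 7 + (⅓)*6 = 7 + 2 = 9)
-3*(-4 + (Z*(-2))*(-5)) = -3*(-4 + (9*(-2))*(-5)) = -3*(-4 - 18*(-5)) = -3*(-4 + 90) = -3*86 = -258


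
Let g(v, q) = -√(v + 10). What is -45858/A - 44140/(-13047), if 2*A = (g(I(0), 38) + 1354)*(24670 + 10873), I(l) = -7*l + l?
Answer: 479099155436552/141693018871071 - 15286*√10/10860199193 ≈ 3.3812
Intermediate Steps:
I(l) = -6*l
g(v, q) = -√(10 + v)
A = 24062611 - 35543*√10/2 (A = ((-√(10 - 6*0) + 1354)*(24670 + 10873))/2 = ((-√(10 + 0) + 1354)*35543)/2 = ((-√10 + 1354)*35543)/2 = ((1354 - √10)*35543)/2 = (48125222 - 35543*√10)/2 = 24062611 - 35543*√10/2 ≈ 2.4006e+7)
-45858/A - 44140/(-13047) = -45858/(24062611 - 35543*√10/2) - 44140/(-13047) = -45858/(24062611 - 35543*√10/2) - 44140*(-1/13047) = -45858/(24062611 - 35543*√10/2) + 44140/13047 = 44140/13047 - 45858/(24062611 - 35543*√10/2)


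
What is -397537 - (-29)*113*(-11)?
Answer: -433584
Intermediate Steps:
-397537 - (-29)*113*(-11) = -397537 - (-29)*(-1243) = -397537 - 1*36047 = -397537 - 36047 = -433584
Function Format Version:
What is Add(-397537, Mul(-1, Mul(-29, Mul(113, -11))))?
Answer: -433584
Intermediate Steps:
Add(-397537, Mul(-1, Mul(-29, Mul(113, -11)))) = Add(-397537, Mul(-1, Mul(-29, -1243))) = Add(-397537, Mul(-1, 36047)) = Add(-397537, -36047) = -433584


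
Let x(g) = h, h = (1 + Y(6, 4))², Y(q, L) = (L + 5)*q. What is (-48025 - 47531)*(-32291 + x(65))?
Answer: 2796541896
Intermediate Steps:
Y(q, L) = q*(5 + L) (Y(q, L) = (5 + L)*q = q*(5 + L))
h = 3025 (h = (1 + 6*(5 + 4))² = (1 + 6*9)² = (1 + 54)² = 55² = 3025)
x(g) = 3025
(-48025 - 47531)*(-32291 + x(65)) = (-48025 - 47531)*(-32291 + 3025) = -95556*(-29266) = 2796541896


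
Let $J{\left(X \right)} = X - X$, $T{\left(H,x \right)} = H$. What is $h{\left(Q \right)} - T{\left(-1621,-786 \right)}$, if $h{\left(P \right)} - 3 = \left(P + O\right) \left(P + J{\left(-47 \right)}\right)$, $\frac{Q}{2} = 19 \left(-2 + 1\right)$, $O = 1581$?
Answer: $-57010$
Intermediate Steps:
$Q = -38$ ($Q = 2 \cdot 19 \left(-2 + 1\right) = 2 \cdot 19 \left(-1\right) = 2 \left(-19\right) = -38$)
$J{\left(X \right)} = 0$
$h{\left(P \right)} = 3 + P \left(1581 + P\right)$ ($h{\left(P \right)} = 3 + \left(P + 1581\right) \left(P + 0\right) = 3 + \left(1581 + P\right) P = 3 + P \left(1581 + P\right)$)
$h{\left(Q \right)} - T{\left(-1621,-786 \right)} = \left(3 + \left(-38\right)^{2} + 1581 \left(-38\right)\right) - -1621 = \left(3 + 1444 - 60078\right) + 1621 = -58631 + 1621 = -57010$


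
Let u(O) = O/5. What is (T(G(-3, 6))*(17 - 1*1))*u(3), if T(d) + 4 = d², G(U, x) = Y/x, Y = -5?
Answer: -476/15 ≈ -31.733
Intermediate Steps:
u(O) = O/5 (u(O) = O*(⅕) = O/5)
G(U, x) = -5/x
T(d) = -4 + d²
(T(G(-3, 6))*(17 - 1*1))*u(3) = ((-4 + (-5/6)²)*(17 - 1*1))*((⅕)*3) = ((-4 + (-5*⅙)²)*(17 - 1))*(⅗) = ((-4 + (-⅚)²)*16)*(⅗) = ((-4 + 25/36)*16)*(⅗) = -119/36*16*(⅗) = -476/9*⅗ = -476/15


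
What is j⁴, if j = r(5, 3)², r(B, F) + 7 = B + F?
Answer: 1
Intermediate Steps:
r(B, F) = -7 + B + F (r(B, F) = -7 + (B + F) = -7 + B + F)
j = 1 (j = (-7 + 5 + 3)² = 1² = 1)
j⁴ = 1⁴ = 1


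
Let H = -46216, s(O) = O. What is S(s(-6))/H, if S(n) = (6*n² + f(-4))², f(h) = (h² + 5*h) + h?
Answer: -5408/5777 ≈ -0.93613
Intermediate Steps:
f(h) = h² + 6*h
S(n) = (-8 + 6*n²)² (S(n) = (6*n² - 4*(6 - 4))² = (6*n² - 4*2)² = (6*n² - 8)² = (-8 + 6*n²)²)
S(s(-6))/H = (4*(-4 + 3*(-6)²)²)/(-46216) = (4*(-4 + 3*36)²)*(-1/46216) = (4*(-4 + 108)²)*(-1/46216) = (4*104²)*(-1/46216) = (4*10816)*(-1/46216) = 43264*(-1/46216) = -5408/5777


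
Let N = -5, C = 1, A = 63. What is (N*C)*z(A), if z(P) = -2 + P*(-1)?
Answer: 325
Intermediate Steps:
z(P) = -2 - P
(N*C)*z(A) = (-5*1)*(-2 - 1*63) = -5*(-2 - 63) = -5*(-65) = 325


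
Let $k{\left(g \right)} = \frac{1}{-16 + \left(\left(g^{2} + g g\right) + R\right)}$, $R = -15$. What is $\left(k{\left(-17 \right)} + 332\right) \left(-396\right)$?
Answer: $- \frac{71915580}{547} \approx -1.3147 \cdot 10^{5}$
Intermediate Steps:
$k{\left(g \right)} = \frac{1}{-31 + 2 g^{2}}$ ($k{\left(g \right)} = \frac{1}{-16 - \left(15 - g^{2} - g g\right)} = \frac{1}{-16 + \left(\left(g^{2} + g^{2}\right) - 15\right)} = \frac{1}{-16 + \left(2 g^{2} - 15\right)} = \frac{1}{-16 + \left(-15 + 2 g^{2}\right)} = \frac{1}{-31 + 2 g^{2}}$)
$\left(k{\left(-17 \right)} + 332\right) \left(-396\right) = \left(\frac{1}{-31 + 2 \left(-17\right)^{2}} + 332\right) \left(-396\right) = \left(\frac{1}{-31 + 2 \cdot 289} + 332\right) \left(-396\right) = \left(\frac{1}{-31 + 578} + 332\right) \left(-396\right) = \left(\frac{1}{547} + 332\right) \left(-396\right) = \frac{181605}{547} \left(-396\right) = - \frac{71915580}{547}$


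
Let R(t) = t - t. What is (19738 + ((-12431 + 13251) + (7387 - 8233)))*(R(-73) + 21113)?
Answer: 416179456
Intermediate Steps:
R(t) = 0
(19738 + ((-12431 + 13251) + (7387 - 8233)))*(R(-73) + 21113) = (19738 + ((-12431 + 13251) + (7387 - 8233)))*(0 + 21113) = (19738 + (820 - 846))*21113 = (19738 - 26)*21113 = 19712*21113 = 416179456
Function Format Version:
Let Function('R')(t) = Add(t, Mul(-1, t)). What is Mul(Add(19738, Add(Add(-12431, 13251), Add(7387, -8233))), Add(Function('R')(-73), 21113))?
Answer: 416179456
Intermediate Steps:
Function('R')(t) = 0
Mul(Add(19738, Add(Add(-12431, 13251), Add(7387, -8233))), Add(Function('R')(-73), 21113)) = Mul(Add(19738, Add(Add(-12431, 13251), Add(7387, -8233))), Add(0, 21113)) = Mul(Add(19738, Add(820, -846)), 21113) = Mul(Add(19738, -26), 21113) = Mul(19712, 21113) = 416179456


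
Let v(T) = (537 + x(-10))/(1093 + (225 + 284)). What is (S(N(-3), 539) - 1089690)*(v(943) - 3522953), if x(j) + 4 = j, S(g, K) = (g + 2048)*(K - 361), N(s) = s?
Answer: 2047785573199720/801 ≈ 2.5565e+12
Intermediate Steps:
S(g, K) = (-361 + K)*(2048 + g) (S(g, K) = (2048 + g)*(-361 + K) = (-361 + K)*(2048 + g))
x(j) = -4 + j
v(T) = 523/1602 (v(T) = (537 + (-4 - 10))/(1093 + (225 + 284)) = (537 - 14)/(1093 + 509) = 523/1602)
(S(N(-3), 539) - 1089690)*(v(943) - 3522953) = ((-739328 - 361*(-3) + 2048*539 + 539*(-3)) - 1089690)*(523/1602 - 3522953) = ((-739328 + 1083 + 1103872 - 1617) - 1089690)*(-5643770183/1602) = (364010 - 1089690)*(-5643770183/1602) = -725680*(-5643770183/1602) = 2047785573199720/801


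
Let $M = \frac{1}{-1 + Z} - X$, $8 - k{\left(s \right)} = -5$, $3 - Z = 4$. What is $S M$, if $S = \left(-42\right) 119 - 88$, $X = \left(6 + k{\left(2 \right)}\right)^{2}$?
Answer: $1838589$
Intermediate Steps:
$Z = -1$ ($Z = 3 - 4 = -1$)
$k{\left(s \right)} = 13$ ($k{\left(s \right)} = 8 - -5 = 8 + 5 = 13$)
$X = 361$ ($X = \left(6 + 13\right)^{2} = 19^{2} = 361$)
$S = -5086$ ($S = -4998 - 88 = -5086$)
$M = - \frac{723}{2}$ ($M = \frac{1}{-1 - 1} - 361 = \frac{1}{-2} - 361 = - \frac{1}{2} - 361 = - \frac{723}{2} \approx -361.5$)
$S M = \left(-5086\right) \left(- \frac{723}{2}\right) = 1838589$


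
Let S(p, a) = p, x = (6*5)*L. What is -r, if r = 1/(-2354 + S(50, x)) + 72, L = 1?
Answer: -165887/2304 ≈ -72.000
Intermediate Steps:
x = 30 (x = (6*5)*1 = 30*1 = 30)
r = 165887/2304 (r = 1/(-2354 + 50) + 72 = 1/(-2304) + 72 = -1/2304 + 72 = 165887/2304 ≈ 72.000)
-r = -1*165887/2304 = -165887/2304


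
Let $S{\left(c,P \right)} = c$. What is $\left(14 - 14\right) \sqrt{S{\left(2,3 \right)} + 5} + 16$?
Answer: $16$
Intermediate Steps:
$\left(14 - 14\right) \sqrt{S{\left(2,3 \right)} + 5} + 16 = \left(14 - 14\right) \sqrt{2 + 5} + 16 = 0 \sqrt{7} + 16 = 0 + 16 = 16$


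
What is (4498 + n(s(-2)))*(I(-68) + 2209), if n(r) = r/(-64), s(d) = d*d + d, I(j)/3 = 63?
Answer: 172578065/16 ≈ 1.0786e+7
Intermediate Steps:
I(j) = 189 (I(j) = 3*63 = 189)
s(d) = d + d² (s(d) = d² + d = d + d²)
n(r) = -r/64 (n(r) = r*(-1/64) = -r/64)
(4498 + n(s(-2)))*(I(-68) + 2209) = (4498 - (-1)*(1 - 2)/32)*(189 + 2209) = (4498 - (-1)*(-1)/32)*2398 = (4498 - 1/64*2)*2398 = (4498 - 1/32)*2398 = (143935/32)*2398 = 172578065/16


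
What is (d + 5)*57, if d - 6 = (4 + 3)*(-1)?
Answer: 228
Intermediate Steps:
d = -1 (d = 6 + (4 + 3)*(-1) = 6 + 7*(-1) = 6 - 7 = -1)
(d + 5)*57 = (-1 + 5)*57 = 4*57 = 228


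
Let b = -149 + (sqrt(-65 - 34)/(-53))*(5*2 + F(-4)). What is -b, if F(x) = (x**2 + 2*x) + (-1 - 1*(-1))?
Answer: 149 + 54*I*sqrt(11)/53 ≈ 149.0 + 3.3792*I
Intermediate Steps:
F(x) = x**2 + 2*x (F(x) = (x**2 + 2*x) + (-1 + 1) = (x**2 + 2*x) + 0 = x**2 + 2*x)
b = -149 - 54*I*sqrt(11)/53 (b = -149 + (sqrt(-65 - 34)/(-53))*(5*2 - 4*(2 - 4)) = -149 + (sqrt(-99)*(-1/53))*(10 - 4*(-2)) = -149 + ((3*I*sqrt(11))*(-1/53))*(10 + 8) = -149 - 3*I*sqrt(11)/53*18 = -149 - 54*I*sqrt(11)/53 ≈ -149.0 - 3.3792*I)
-b = -(-149 - 54*I*sqrt(11)/53) = 149 + 54*I*sqrt(11)/53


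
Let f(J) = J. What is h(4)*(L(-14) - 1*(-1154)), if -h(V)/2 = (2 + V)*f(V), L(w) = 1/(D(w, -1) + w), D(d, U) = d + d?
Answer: -387736/7 ≈ -55391.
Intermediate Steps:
D(d, U) = 2*d
L(w) = 1/(3*w) (L(w) = 1/(2*w + w) = 1/(3*w))
h(V) = -2*V*(2 + V) (h(V) = -2*(2 + V)*V = -2*V*(2 + V))
h(4)*(L(-14) - 1*(-1154)) = (-2*4*(2 + 4))*((1/3)/(-14) - 1*(-1154)) = (-2*4*6)*((1/3)*(-1/14) + 1154) = -48*(-1/42 + 1154) = -48*48467/42 = -387736/7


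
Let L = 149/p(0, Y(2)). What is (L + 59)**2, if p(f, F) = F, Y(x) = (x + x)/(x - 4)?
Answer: 961/4 ≈ 240.25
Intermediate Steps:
Y(x) = 2*x/(-4 + x) (Y(x) = (2*x)/(-4 + x) = 2*x/(-4 + x))
L = -149/2 (L = 149/((2*2/(-4 + 2))) = 149/((2*2/(-2))) = 149/((2*2*(-1/2))) = 149/(-2) = 149*(-1/2) = -149/2 ≈ -74.500)
(L + 59)**2 = (-149/2 + 59)**2 = (-31/2)**2 = 961/4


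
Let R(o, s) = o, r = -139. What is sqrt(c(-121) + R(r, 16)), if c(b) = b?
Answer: 2*I*sqrt(65) ≈ 16.125*I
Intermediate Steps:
sqrt(c(-121) + R(r, 16)) = sqrt(-121 - 139) = sqrt(-260) = 2*I*sqrt(65)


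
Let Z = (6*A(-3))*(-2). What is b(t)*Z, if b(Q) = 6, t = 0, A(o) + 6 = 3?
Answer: 216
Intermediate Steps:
A(o) = -3 (A(o) = -6 + 3 = -3)
Z = 36 (Z = (6*(-3))*(-2) = -18*(-2) = 36)
b(t)*Z = 6*36 = 216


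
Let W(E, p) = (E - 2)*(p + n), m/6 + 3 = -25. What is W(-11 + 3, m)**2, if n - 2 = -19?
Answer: 3422500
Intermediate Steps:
n = -17 (n = 2 - 19 = -17)
m = -168 (m = -18 + 6*(-25) = -18 - 150 = -168)
W(E, p) = (-17 + p)*(-2 + E) (W(E, p) = (E - 2)*(p - 17) = (-2 + E)*(-17 + p) = (-17 + p)*(-2 + E))
W(-11 + 3, m)**2 = (34 - 17*(-11 + 3) - 2*(-168) + (-11 + 3)*(-168))**2 = (34 - 17*(-8) + 336 - 8*(-168))**2 = (34 + 136 + 336 + 1344)**2 = 1850**2 = 3422500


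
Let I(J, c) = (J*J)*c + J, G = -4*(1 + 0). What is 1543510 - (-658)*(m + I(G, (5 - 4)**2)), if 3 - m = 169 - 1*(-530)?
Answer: 1093438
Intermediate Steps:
m = -696 (m = 3 - (169 - 1*(-530)) = 3 - (169 + 530) = 3 - 1*699 = 3 - 699 = -696)
G = -4 (G = -4*1 = -4)
I(J, c) = J + c*J**2 (I(J, c) = J**2*c + J = c*J**2 + J = J + c*J**2)
1543510 - (-658)*(m + I(G, (5 - 4)**2)) = 1543510 - (-658)*(-696 - 4*(1 - 4*(5 - 4)**2)) = 1543510 - (-658)*(-696 - 4*(1 - 4*1**2)) = 1543510 - (-658)*(-696 - 4*(1 - 4*1)) = 1543510 - (-658)*(-696 - 4*(1 - 4)) = 1543510 - (-658)*(-696 - 4*(-3)) = 1543510 - (-658)*(-696 + 12) = 1543510 - (-658)*(-684) = 1543510 - 1*450072 = 1543510 - 450072 = 1093438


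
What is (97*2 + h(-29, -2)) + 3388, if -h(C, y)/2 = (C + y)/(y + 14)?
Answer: 21523/6 ≈ 3587.2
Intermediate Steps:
h(C, y) = -2*(C + y)/(14 + y) (h(C, y) = -2*(C + y)/(y + 14) = -2*(C + y)/(14 + y))
(97*2 + h(-29, -2)) + 3388 = (97*2 + 2*(-1*(-29) - 1*(-2))/(14 - 2)) + 3388 = (194 + 2*(29 + 2)/12) + 3388 = (194 + 2*(1/12)*31) + 3388 = (194 + 31/6) + 3388 = 1195/6 + 3388 = 21523/6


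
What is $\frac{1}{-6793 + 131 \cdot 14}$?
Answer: $- \frac{1}{4959} \approx -0.00020165$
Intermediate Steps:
$\frac{1}{-6793 + 131 \cdot 14} = \frac{1}{-6793 + 1834} = \frac{1}{-4959} = - \frac{1}{4959}$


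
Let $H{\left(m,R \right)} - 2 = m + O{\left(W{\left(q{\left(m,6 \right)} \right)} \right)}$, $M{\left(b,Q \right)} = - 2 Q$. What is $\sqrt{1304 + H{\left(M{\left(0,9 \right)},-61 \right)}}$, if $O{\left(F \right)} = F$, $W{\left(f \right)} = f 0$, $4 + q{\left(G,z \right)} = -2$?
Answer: $2 \sqrt{322} \approx 35.889$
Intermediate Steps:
$q{\left(G,z \right)} = -6$ ($q{\left(G,z \right)} = -4 - 2 = -6$)
$W{\left(f \right)} = 0$
$H{\left(m,R \right)} = 2 + m$ ($H{\left(m,R \right)} = 2 + \left(m + 0\right) = 2 + m$)
$\sqrt{1304 + H{\left(M{\left(0,9 \right)},-61 \right)}} = \sqrt{1304 + \left(2 - 18\right)} = \sqrt{1304 - 16} = \sqrt{1288} = 2 \sqrt{322}$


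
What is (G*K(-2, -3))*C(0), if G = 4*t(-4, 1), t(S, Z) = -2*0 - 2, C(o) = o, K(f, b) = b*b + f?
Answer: 0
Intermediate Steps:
K(f, b) = f + b² (K(f, b) = b² + f = f + b²)
t(S, Z) = -2 (t(S, Z) = 0 - 2 = -2)
G = -8 (G = 4*(-2) = -8)
(G*K(-2, -3))*C(0) = -8*(-2 + (-3)²)*0 = -8*(-2 + 9)*0 = -8*7*0 = -56*0 = 0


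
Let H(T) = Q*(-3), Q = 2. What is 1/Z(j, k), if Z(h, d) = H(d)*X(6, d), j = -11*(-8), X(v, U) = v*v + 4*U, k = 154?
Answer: -1/3912 ≈ -0.00025562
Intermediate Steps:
X(v, U) = v² + 4*U
H(T) = -6 (H(T) = 2*(-3) = -6)
j = 88 (j = -1*(-88) = 88)
Z(h, d) = -216 - 24*d (Z(h, d) = -6*(6² + 4*d) = -6*(36 + 4*d) = -216 - 24*d)
1/Z(j, k) = 1/(-216 - 24*154) = 1/(-216 - 3696) = 1/(-3912) = -1/3912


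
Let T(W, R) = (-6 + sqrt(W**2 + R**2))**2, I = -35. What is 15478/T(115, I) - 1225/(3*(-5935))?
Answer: 212332295702/184961363289 + 3946890*sqrt(2)/51940849 ≈ 1.2554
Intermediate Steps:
T(W, R) = (-6 + sqrt(R**2 + W**2))**2
15478/T(115, I) - 1225/(3*(-5935)) = 15478/((-6 + sqrt((-35)**2 + 115**2))**2) - 1225/(3*(-5935)) = 15478/((-6 + sqrt(1225 + 13225))**2) - 1225/(-17805) = 15478/((-6 + sqrt(14450))**2) - 1225*(-1/17805) = 15478/((-6 + 85*sqrt(2))**2) + 245/3561 = 15478/(-6 + 85*sqrt(2))**2 + 245/3561 = 245/3561 + 15478/(-6 + 85*sqrt(2))**2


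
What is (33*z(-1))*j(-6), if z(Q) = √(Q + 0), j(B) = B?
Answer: -198*I ≈ -198.0*I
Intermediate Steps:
z(Q) = √Q
(33*z(-1))*j(-6) = (33*√(-1))*(-6) = (33*I)*(-6) = -198*I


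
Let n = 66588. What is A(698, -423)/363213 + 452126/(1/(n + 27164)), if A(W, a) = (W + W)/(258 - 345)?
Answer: 1339431969524041916/31599531 ≈ 4.2388e+10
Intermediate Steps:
A(W, a) = -2*W/87 (A(W, a) = (2*W)/(-87) = (2*W)*(-1/87) = -2*W/87)
A(698, -423)/363213 + 452126/(1/(n + 27164)) = -2/87*698/363213 + 452126/(1/(66588 + 27164)) = -1396/87*1/363213 + 452126/(1/93752) = -1396/31599531 + 452126/(1/93752) = -1396/31599531 + 452126*93752 = -1396/31599531 + 42387716752 = 1339431969524041916/31599531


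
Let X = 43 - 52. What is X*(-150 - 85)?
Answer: 2115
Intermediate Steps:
X = -9
X*(-150 - 85) = -9*(-150 - 85) = -9*(-235) = 2115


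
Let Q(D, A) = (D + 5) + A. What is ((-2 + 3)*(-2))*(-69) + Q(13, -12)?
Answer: 144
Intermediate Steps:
Q(D, A) = 5 + A + D (Q(D, A) = (5 + D) + A = 5 + A + D)
((-2 + 3)*(-2))*(-69) + Q(13, -12) = ((-2 + 3)*(-2))*(-69) + (5 - 12 + 13) = (1*(-2))*(-69) + 6 = -2*(-69) + 6 = 138 + 6 = 144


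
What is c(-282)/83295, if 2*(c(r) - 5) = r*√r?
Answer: 1/16659 - 47*I*√282/27765 ≈ 6.0028e-5 - 0.028427*I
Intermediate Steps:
c(r) = 5 + r^(3/2)/2 (c(r) = 5 + (r*√r)/2 = 5 + r^(3/2)/2)
c(-282)/83295 = (5 + (-282)^(3/2)/2)/83295 = (5 + (-282*I*√282)/2)*(1/83295) = (5 - 141*I*√282)*(1/83295) = 1/16659 - 47*I*√282/27765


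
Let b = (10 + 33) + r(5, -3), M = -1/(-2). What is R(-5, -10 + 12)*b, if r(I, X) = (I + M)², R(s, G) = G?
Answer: 293/2 ≈ 146.50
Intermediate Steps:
M = ½ (M = -1*(-½) = ½ ≈ 0.50000)
r(I, X) = (½ + I)² (r(I, X) = (I + ½)² = (½ + I)²)
b = 293/4 (b = (10 + 33) + (1 + 2*5)²/4 = 43 + (1 + 10)²/4 = 43 + (¼)*11² = 43 + (¼)*121 = 43 + 121/4 = 293/4 ≈ 73.250)
R(-5, -10 + 12)*b = (-10 + 12)*(293/4) = 2*(293/4) = 293/2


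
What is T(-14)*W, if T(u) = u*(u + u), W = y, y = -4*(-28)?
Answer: 43904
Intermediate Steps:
y = 112
W = 112
T(u) = 2*u**2 (T(u) = u*(2*u) = 2*u**2)
T(-14)*W = (2*(-14)**2)*112 = (2*196)*112 = 392*112 = 43904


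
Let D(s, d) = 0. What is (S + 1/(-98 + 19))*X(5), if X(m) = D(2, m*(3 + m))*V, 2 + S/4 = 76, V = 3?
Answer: 0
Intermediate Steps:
S = 296 (S = -8 + 4*76 = -8 + 304 = 296)
X(m) = 0 (X(m) = 0*3 = 0)
(S + 1/(-98 + 19))*X(5) = (296 + 1/(-98 + 19))*0 = (296 + 1/(-79))*0 = (296 - 1/79)*0 = (23383/79)*0 = 0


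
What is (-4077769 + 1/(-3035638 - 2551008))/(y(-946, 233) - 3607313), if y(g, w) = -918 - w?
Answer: 22781051872775/20159210971744 ≈ 1.1301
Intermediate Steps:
(-4077769 + 1/(-3035638 - 2551008))/(y(-946, 233) - 3607313) = (-4077769 + 1/(-3035638 - 2551008))/((-918 - 1*233) - 3607313) = (-4077769 + 1/(-5586646))/((-918 - 233) - 3607313) = (-4077769 - 1/5586646)/(-1151 - 3607313) = -22781051872775/5586646/(-3608464) = -22781051872775/5586646*(-1/3608464) = 22781051872775/20159210971744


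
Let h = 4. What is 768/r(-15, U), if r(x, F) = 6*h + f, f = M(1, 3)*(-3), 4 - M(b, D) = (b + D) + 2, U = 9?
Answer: 128/5 ≈ 25.600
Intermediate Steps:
M(b, D) = 2 - D - b (M(b, D) = 4 - ((b + D) + 2) = 4 - ((D + b) + 2) = 4 - (2 + D + b) = 4 + (-2 - D - b) = 2 - D - b)
f = 6 (f = (2 - 1*3 - 1*1)*(-3) = (2 - 3 - 1)*(-3) = -2*(-3) = 6)
r(x, F) = 30 (r(x, F) = 6*4 + 6 = 24 + 6 = 30)
768/r(-15, U) = 768/30 = 768*(1/30) = 128/5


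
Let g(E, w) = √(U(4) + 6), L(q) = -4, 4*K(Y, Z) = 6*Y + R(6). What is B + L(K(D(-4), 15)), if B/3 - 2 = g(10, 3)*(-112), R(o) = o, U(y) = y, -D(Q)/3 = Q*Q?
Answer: 2 - 336*√10 ≈ -1060.5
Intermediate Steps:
D(Q) = -3*Q² (D(Q) = -3*Q*Q = -3*Q²)
K(Y, Z) = 3/2 + 3*Y/2 (K(Y, Z) = (6*Y + 6)/4 = (6 + 6*Y)/4 = 3/2 + 3*Y/2)
g(E, w) = √10 (g(E, w) = √(4 + 6) = √10)
B = 6 - 336*√10 (B = 6 + 3*(√10*(-112)) = 6 + 3*(-112*√10) = 6 - 336*√10 ≈ -1056.5)
B + L(K(D(-4), 15)) = (6 - 336*√10) - 4 = 2 - 336*√10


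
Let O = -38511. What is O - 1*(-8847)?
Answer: -29664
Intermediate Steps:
O - 1*(-8847) = -38511 - 1*(-8847) = -38511 + 8847 = -29664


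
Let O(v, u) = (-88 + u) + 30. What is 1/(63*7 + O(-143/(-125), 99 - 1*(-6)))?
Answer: 1/488 ≈ 0.0020492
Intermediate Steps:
O(v, u) = -58 + u
1/(63*7 + O(-143/(-125), 99 - 1*(-6))) = 1/(63*7 + (-58 + (99 - 1*(-6)))) = 1/(441 + (-58 + (99 + 6))) = 1/(441 + (-58 + 105)) = 1/(441 + 47) = 1/488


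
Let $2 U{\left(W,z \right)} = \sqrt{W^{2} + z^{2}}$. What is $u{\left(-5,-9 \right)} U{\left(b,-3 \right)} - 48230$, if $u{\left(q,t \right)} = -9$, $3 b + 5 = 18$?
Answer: $-48230 - \frac{15 \sqrt{10}}{2} \approx -48254.0$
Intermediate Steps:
$b = \frac{13}{3}$ ($b = - \frac{5}{3} + \frac{1}{3} \cdot 18 = - \frac{5}{3} + 6 = \frac{13}{3} \approx 4.3333$)
$U{\left(W,z \right)} = \frac{\sqrt{W^{2} + z^{2}}}{2}$
$u{\left(-5,-9 \right)} U{\left(b,-3 \right)} - 48230 = - 9 \frac{\sqrt{\left(\frac{13}{3}\right)^{2} + \left(-3\right)^{2}}}{2} - 48230 = - 9 \frac{\sqrt{\frac{169}{9} + 9}}{2} - 48230 = - 9 \frac{\sqrt{\frac{250}{9}}}{2} - 48230 = - 9 \frac{\frac{5}{3} \sqrt{10}}{2} - 48230 = - 9 \frac{5 \sqrt{10}}{6} - 48230 = - \frac{15 \sqrt{10}}{2} - 48230 = -48230 - \frac{15 \sqrt{10}}{2}$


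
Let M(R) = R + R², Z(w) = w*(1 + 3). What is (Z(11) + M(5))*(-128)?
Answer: -9472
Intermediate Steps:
Z(w) = 4*w (Z(w) = w*4 = 4*w)
(Z(11) + M(5))*(-128) = (4*11 + 5*(1 + 5))*(-128) = (44 + 5*6)*(-128) = (44 + 30)*(-128) = 74*(-128) = -9472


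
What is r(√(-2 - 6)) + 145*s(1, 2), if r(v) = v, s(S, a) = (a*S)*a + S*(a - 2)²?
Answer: 580 + 2*I*√2 ≈ 580.0 + 2.8284*I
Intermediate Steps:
s(S, a) = S*a² + S*(-2 + a)² (s(S, a) = (S*a)*a + S*(-2 + a)² = S*a² + S*(-2 + a)²)
r(√(-2 - 6)) + 145*s(1, 2) = √(-2 - 6) + 145*(1*(2² + (-2 + 2)²)) = √(-8) + 145*(1*(4 + 0²)) = 2*I*√2 + 145*(1*(4 + 0)) = 2*I*√2 + 145*(1*4) = 2*I*√2 + 145*4 = 2*I*√2 + 580 = 580 + 2*I*√2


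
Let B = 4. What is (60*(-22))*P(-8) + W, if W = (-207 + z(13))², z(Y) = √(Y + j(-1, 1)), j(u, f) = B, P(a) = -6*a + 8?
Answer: -73920 + (207 - √17)² ≈ -32761.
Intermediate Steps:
P(a) = 8 - 6*a
j(u, f) = 4
z(Y) = √(4 + Y) (z(Y) = √(Y + 4) = √(4 + Y))
W = (-207 + √17)² (W = (-207 + √(4 + 13))² = (-207 + √17)² ≈ 41159.)
(60*(-22))*P(-8) + W = (60*(-22))*(8 - 6*(-8)) + (207 - √17)² = -1320*(8 + 48) + (207 - √17)² = -1320*56 + (207 - √17)² = -73920 + (207 - √17)²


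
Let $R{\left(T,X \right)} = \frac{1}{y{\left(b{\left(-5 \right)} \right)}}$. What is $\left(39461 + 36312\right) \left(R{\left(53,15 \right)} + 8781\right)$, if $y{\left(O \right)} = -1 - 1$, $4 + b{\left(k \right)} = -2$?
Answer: $\frac{1330649653}{2} \approx 6.6532 \cdot 10^{8}$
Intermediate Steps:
$b{\left(k \right)} = -6$ ($b{\left(k \right)} = -4 - 2 = -6$)
$y{\left(O \right)} = -2$ ($y{\left(O \right)} = -1 - 1 = -2$)
$R{\left(T,X \right)} = - \frac{1}{2}$ ($R{\left(T,X \right)} = \frac{1}{-2} = - \frac{1}{2}$)
$\left(39461 + 36312\right) \left(R{\left(53,15 \right)} + 8781\right) = \left(39461 + 36312\right) \left(- \frac{1}{2} + 8781\right) = 75773 \cdot \frac{17561}{2} = \frac{1330649653}{2}$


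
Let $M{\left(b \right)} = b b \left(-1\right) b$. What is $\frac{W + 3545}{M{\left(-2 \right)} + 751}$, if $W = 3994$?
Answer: $\frac{2513}{253} \approx 9.9328$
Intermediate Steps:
$M{\left(b \right)} = - b^{3}$ ($M{\left(b \right)} = b^{2} \left(-1\right) b = - b^{2} b = - b^{3}$)
$\frac{W + 3545}{M{\left(-2 \right)} + 751} = \frac{3994 + 3545}{- \left(-2\right)^{3} + 751} = \frac{7539}{\left(-1\right) \left(-8\right) + 751} = \frac{7539}{8 + 751} = \frac{7539}{759} = 7539 \cdot \frac{1}{759} = \frac{2513}{253}$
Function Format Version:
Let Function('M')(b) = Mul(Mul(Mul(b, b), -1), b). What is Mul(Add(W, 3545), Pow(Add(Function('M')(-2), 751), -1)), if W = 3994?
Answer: Rational(2513, 253) ≈ 9.9328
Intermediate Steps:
Function('M')(b) = Mul(-1, Pow(b, 3)) (Function('M')(b) = Mul(Mul(Pow(b, 2), -1), b) = Mul(Mul(-1, Pow(b, 2)), b) = Mul(-1, Pow(b, 3)))
Mul(Add(W, 3545), Pow(Add(Function('M')(-2), 751), -1)) = Mul(Add(3994, 3545), Pow(Add(Mul(-1, Pow(-2, 3)), 751), -1)) = Mul(7539, Pow(Add(Mul(-1, -8), 751), -1)) = Mul(7539, Pow(Add(8, 751), -1)) = Mul(7539, Pow(759, -1)) = Mul(7539, Rational(1, 759)) = Rational(2513, 253)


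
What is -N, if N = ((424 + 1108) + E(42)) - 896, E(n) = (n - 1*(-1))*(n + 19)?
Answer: -3259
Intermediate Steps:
E(n) = (1 + n)*(19 + n) (E(n) = (n + 1)*(19 + n) = (1 + n)*(19 + n))
N = 3259 (N = ((424 + 1108) + (19 + 42² + 20*42)) - 896 = (1532 + (19 + 1764 + 840)) - 896 = (1532 + 2623) - 896 = 4155 - 896 = 3259)
-N = -1*3259 = -3259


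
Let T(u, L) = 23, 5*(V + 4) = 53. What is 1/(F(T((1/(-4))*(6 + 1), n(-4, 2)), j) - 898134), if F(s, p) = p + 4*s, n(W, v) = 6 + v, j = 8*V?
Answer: -5/4489946 ≈ -1.1136e-6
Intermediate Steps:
V = 33/5 (V = -4 + (1/5)*53 = -4 + 53/5 = 33/5 ≈ 6.6000)
j = 264/5 (j = 8*(33/5) = 264/5 ≈ 52.800)
1/(F(T((1/(-4))*(6 + 1), n(-4, 2)), j) - 898134) = 1/((264/5 + 4*23) - 898134) = 1/((264/5 + 92) - 898134) = 1/(724/5 - 898134) = 1/(-4489946/5) = -5/4489946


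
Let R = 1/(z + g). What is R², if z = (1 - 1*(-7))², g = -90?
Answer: 1/676 ≈ 0.0014793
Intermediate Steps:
z = 64 (z = (1 + 7)² = 8² = 64)
R = -1/26 (R = 1/(64 - 90) = 1/(-26) = -1/26 ≈ -0.038462)
R² = (-1/26)² = 1/676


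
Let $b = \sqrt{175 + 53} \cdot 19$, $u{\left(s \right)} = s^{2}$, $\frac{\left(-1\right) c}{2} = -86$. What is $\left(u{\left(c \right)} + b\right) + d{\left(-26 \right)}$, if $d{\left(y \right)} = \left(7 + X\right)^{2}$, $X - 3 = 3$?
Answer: $29753 + 38 \sqrt{57} \approx 30040.0$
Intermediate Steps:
$X = 6$ ($X = 3 + 3 = 6$)
$c = 172$ ($c = \left(-2\right) \left(-86\right) = 172$)
$d{\left(y \right)} = 169$ ($d{\left(y \right)} = \left(7 + 6\right)^{2} = 13^{2} = 169$)
$b = 38 \sqrt{57}$ ($b = \sqrt{228} \cdot 19 = 2 \sqrt{57} \cdot 19 = 38 \sqrt{57} \approx 286.89$)
$\left(u{\left(c \right)} + b\right) + d{\left(-26 \right)} = \left(172^{2} + 38 \sqrt{57}\right) + 169 = \left(29584 + 38 \sqrt{57}\right) + 169 = 29753 + 38 \sqrt{57}$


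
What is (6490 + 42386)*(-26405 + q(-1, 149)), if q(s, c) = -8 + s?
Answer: -1291010664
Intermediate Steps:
(6490 + 42386)*(-26405 + q(-1, 149)) = (6490 + 42386)*(-26405 + (-8 - 1)) = 48876*(-26405 - 9) = 48876*(-26414) = -1291010664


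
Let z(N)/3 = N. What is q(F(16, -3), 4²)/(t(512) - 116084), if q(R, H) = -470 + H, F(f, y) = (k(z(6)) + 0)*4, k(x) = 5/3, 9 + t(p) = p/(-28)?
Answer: 3178/812779 ≈ 0.0039100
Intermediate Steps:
z(N) = 3*N
t(p) = -9 - p/28 (t(p) = -9 + p/(-28) = -9 + p*(-1/28) = -9 - p/28)
k(x) = 5/3 (k(x) = 5*(⅓) = 5/3)
F(f, y) = 20/3 (F(f, y) = (5/3 + 0)*4 = (5/3)*4 = 20/3)
q(F(16, -3), 4²)/(t(512) - 116084) = (-470 + 4²)/((-9 - 1/28*512) - 116084) = (-470 + 16)/((-9 - 128/7) - 116084) = -454/(-191/7 - 116084) = -454/(-812779/7) = -454*(-7/812779) = 3178/812779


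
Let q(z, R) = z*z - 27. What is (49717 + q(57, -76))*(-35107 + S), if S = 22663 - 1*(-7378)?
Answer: -268188974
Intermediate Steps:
S = 30041 (S = 22663 + 7378 = 30041)
q(z, R) = -27 + z² (q(z, R) = z² - 27 = -27 + z²)
(49717 + q(57, -76))*(-35107 + S) = (49717 + (-27 + 57²))*(-35107 + 30041) = (49717 + (-27 + 3249))*(-5066) = (49717 + 3222)*(-5066) = 52939*(-5066) = -268188974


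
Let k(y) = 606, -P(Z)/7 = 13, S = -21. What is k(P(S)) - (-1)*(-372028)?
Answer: -371422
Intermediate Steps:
P(Z) = -91 (P(Z) = -7*13 = -91)
k(P(S)) - (-1)*(-372028) = 606 - (-1)*(-372028) = 606 - 1*372028 = 606 - 372028 = -371422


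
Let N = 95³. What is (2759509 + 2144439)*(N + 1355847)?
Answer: 10853525600456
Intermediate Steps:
N = 857375
(2759509 + 2144439)*(N + 1355847) = (2759509 + 2144439)*(857375 + 1355847) = 4903948*2213222 = 10853525600456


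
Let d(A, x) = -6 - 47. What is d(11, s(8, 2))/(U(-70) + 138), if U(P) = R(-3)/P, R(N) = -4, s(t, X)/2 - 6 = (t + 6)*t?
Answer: -1855/4832 ≈ -0.38390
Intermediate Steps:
s(t, X) = 12 + 2*t*(6 + t) (s(t, X) = 12 + 2*((t + 6)*t) = 12 + 2*((6 + t)*t) = 12 + 2*(t*(6 + t)) = 12 + 2*t*(6 + t))
d(A, x) = -53
U(P) = -4/P
d(11, s(8, 2))/(U(-70) + 138) = -53/(-4/(-70) + 138) = -53/(-4*(-1/70) + 138) = -53/(2/35 + 138) = -53/4832/35 = -53*35/4832 = -1855/4832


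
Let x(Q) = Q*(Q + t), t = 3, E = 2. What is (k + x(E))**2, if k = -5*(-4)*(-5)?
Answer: 8100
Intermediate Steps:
x(Q) = Q*(3 + Q) (x(Q) = Q*(Q + 3) = Q*(3 + Q))
k = -100 (k = 20*(-5) = -100)
(k + x(E))**2 = (-100 + 2*(3 + 2))**2 = (-100 + 2*5)**2 = (-100 + 10)**2 = (-90)**2 = 8100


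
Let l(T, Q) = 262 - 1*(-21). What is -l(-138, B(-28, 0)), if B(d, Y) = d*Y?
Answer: -283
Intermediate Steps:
B(d, Y) = Y*d
l(T, Q) = 283 (l(T, Q) = 262 + 21 = 283)
-l(-138, B(-28, 0)) = -1*283 = -283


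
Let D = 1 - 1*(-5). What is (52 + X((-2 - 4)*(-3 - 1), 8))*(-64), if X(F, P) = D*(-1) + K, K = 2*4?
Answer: -3456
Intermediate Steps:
K = 8
D = 6 (D = 1 + 5 = 6)
X(F, P) = 2 (X(F, P) = 6*(-1) + 8 = -6 + 8 = 2)
(52 + X((-2 - 4)*(-3 - 1), 8))*(-64) = (52 + 2)*(-64) = 54*(-64) = -3456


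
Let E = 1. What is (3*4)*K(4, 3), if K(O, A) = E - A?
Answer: -24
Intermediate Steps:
K(O, A) = 1 - A
(3*4)*K(4, 3) = (3*4)*(1 - 1*3) = 12*(1 - 3) = 12*(-2) = -24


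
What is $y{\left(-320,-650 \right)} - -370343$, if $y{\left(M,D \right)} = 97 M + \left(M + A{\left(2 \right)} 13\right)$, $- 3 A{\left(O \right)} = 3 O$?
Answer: $338957$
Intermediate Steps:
$A{\left(O \right)} = - O$ ($A{\left(O \right)} = - \frac{3 O}{3} = - O$)
$y{\left(M,D \right)} = -26 + 98 M$ ($y{\left(M,D \right)} = 97 M + \left(M + \left(-1\right) 2 \cdot 13\right) = 97 M + \left(M - 26\right) = 97 M + \left(-26 + M\right) = -26 + 98 M$)
$y{\left(-320,-650 \right)} - -370343 = \left(-26 + 98 \left(-320\right)\right) - -370343 = \left(-26 - 31360\right) + 370343 = -31386 + 370343 = 338957$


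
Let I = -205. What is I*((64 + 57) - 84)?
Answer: -7585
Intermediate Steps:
I*((64 + 57) - 84) = -205*((64 + 57) - 84) = -205*(121 - 84) = -205*37 = -7585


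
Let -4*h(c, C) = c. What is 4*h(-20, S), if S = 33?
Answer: 20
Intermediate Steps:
h(c, C) = -c/4
4*h(-20, S) = 4*(-¼*(-20)) = 4*5 = 20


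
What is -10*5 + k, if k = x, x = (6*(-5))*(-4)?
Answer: 70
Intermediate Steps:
x = 120 (x = -30*(-4) = 120)
k = 120
-10*5 + k = -10*5 + 120 = -50 + 120 = 70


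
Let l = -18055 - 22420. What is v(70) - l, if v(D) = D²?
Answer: 45375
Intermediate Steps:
l = -40475
v(70) - l = 70² - 1*(-40475) = 4900 + 40475 = 45375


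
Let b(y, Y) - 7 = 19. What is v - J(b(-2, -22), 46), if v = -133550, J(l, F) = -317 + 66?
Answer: -133299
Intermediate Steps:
b(y, Y) = 26 (b(y, Y) = 7 + 19 = 26)
J(l, F) = -251
v - J(b(-2, -22), 46) = -133550 - 1*(-251) = -133550 + 251 = -133299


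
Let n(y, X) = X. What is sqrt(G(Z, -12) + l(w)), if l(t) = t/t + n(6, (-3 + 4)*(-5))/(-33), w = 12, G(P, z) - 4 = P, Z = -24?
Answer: I*sqrt(20526)/33 ≈ 4.3415*I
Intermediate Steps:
G(P, z) = 4 + P
l(t) = 38/33 (l(t) = t/t + ((-3 + 4)*(-5))/(-33) = 1 + (1*(-5))*(-1/33) = 1 - 5*(-1/33) = 1 + 5/33 = 38/33)
sqrt(G(Z, -12) + l(w)) = sqrt((4 - 24) + 38/33) = sqrt(-20 + 38/33) = sqrt(-622/33) = I*sqrt(20526)/33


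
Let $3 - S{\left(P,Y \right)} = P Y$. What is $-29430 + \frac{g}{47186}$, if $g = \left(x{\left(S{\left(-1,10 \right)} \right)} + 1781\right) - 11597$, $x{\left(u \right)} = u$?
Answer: $- \frac{1388693783}{47186} \approx -29430.0$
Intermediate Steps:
$S{\left(P,Y \right)} = 3 - P Y$
$g = -9803$ ($g = \left(\left(3 - \left(-1\right) 10\right) + 1781\right) - 11597 = \left(\left(3 + 10\right) + 1781\right) - 11597 = \left(13 + 1781\right) - 11597 = 1794 - 11597 = -9803$)
$-29430 + \frac{g}{47186} = -29430 - \frac{9803}{47186} = - \frac{1388693783}{47186}$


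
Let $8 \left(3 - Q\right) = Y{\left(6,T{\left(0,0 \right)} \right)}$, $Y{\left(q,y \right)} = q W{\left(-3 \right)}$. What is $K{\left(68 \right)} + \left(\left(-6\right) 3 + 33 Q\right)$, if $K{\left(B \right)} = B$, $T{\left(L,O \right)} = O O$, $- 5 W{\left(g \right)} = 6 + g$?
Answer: $\frac{3277}{20} \approx 163.85$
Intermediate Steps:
$W{\left(g \right)} = - \frac{6}{5} - \frac{g}{5}$ ($W{\left(g \right)} = - \frac{6 + g}{5} = - \frac{6}{5} - \frac{g}{5}$)
$T{\left(L,O \right)} = O^{2}$
$Y{\left(q,y \right)} = - \frac{3 q}{5}$ ($Y{\left(q,y \right)} = q \left(- \frac{6}{5} - - \frac{3}{5}\right) = q \left(- \frac{6}{5} + \frac{3}{5}\right) = q \left(- \frac{3}{5}\right) = - \frac{3 q}{5}$)
$Q = \frac{69}{20}$ ($Q = 3 - \frac{\left(- \frac{3}{5}\right) 6}{8} = 3 - - \frac{9}{20} = 3 + \frac{9}{20} = \frac{69}{20} \approx 3.45$)
$K{\left(68 \right)} + \left(\left(-6\right) 3 + 33 Q\right) = 68 + \left(\left(-6\right) 3 + 33 \cdot \frac{69}{20}\right) = 68 + \left(-18 + \frac{2277}{20}\right) = 68 + \frac{1917}{20} = \frac{3277}{20}$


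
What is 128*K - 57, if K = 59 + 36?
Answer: 12103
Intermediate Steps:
K = 95
128*K - 57 = 128*95 - 57 = 12160 - 57 = 12103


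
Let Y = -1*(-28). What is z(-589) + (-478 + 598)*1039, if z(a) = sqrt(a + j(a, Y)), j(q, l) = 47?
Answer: 124680 + I*sqrt(542) ≈ 1.2468e+5 + 23.281*I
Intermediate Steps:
Y = 28
z(a) = sqrt(47 + a) (z(a) = sqrt(a + 47) = sqrt(47 + a))
z(-589) + (-478 + 598)*1039 = sqrt(47 - 589) + (-478 + 598)*1039 = sqrt(-542) + 120*1039 = I*sqrt(542) + 124680 = 124680 + I*sqrt(542)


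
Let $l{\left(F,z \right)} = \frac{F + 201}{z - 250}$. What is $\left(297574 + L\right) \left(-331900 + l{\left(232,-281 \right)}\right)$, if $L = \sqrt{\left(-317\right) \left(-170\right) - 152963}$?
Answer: $- \frac{52444243278142}{531} - \frac{176239333 i \sqrt{99073}}{531} \approx -9.8765 \cdot 10^{10} - 1.0447 \cdot 10^{8} i$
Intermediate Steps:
$l{\left(F,z \right)} = \frac{201 + F}{-250 + z}$
$L = i \sqrt{99073}$ ($L = \sqrt{53890 - 152963} = \sqrt{-99073} = i \sqrt{99073} \approx 314.76 i$)
$\left(297574 + L\right) \left(-331900 + l{\left(232,-281 \right)}\right) = \left(297574 + i \sqrt{99073}\right) \left(-331900 + \frac{201 + 232}{-250 - 281}\right) = \left(297574 + i \sqrt{99073}\right) \left(-331900 + \frac{1}{-531} \cdot 433\right) = \left(297574 + i \sqrt{99073}\right) \left(-331900 - \frac{433}{531}\right) = \left(297574 + i \sqrt{99073}\right) \left(- \frac{176239333}{531}\right) = - \frac{52444243278142}{531} - \frac{176239333 i \sqrt{99073}}{531}$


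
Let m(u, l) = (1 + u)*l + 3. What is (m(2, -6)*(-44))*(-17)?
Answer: -11220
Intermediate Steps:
m(u, l) = 3 + l*(1 + u) (m(u, l) = l*(1 + u) + 3 = 3 + l*(1 + u))
(m(2, -6)*(-44))*(-17) = ((3 - 6 - 6*2)*(-44))*(-17) = ((3 - 6 - 12)*(-44))*(-17) = -15*(-44)*(-17) = 660*(-17) = -11220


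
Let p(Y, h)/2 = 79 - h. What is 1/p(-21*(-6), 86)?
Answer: -1/14 ≈ -0.071429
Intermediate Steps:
p(Y, h) = 158 - 2*h (p(Y, h) = 2*(79 - h) = 158 - 2*h)
1/p(-21*(-6), 86) = 1/(158 - 2*86) = 1/(158 - 172) = 1/(-14) = -1/14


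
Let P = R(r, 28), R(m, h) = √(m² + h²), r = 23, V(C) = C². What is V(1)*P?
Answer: √1313 ≈ 36.235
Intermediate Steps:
R(m, h) = √(h² + m²)
P = √1313 (P = √(28² + 23²) = √(784 + 529) = √1313 ≈ 36.235)
V(1)*P = 1²*√1313 = 1*√1313 = √1313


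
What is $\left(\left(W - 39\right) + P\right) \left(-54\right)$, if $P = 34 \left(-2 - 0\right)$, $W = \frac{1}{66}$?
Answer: $\frac{63549}{11} \approx 5777.2$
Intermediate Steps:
$W = \frac{1}{66} \approx 0.015152$
$P = -68$ ($P = 34 \left(-2 + 0\right) = 34 \left(-2\right) = -68$)
$\left(\left(W - 39\right) + P\right) \left(-54\right) = \left(\left(\frac{1}{66} - 39\right) - 68\right) \left(-54\right) = \left(- \frac{2573}{66} - 68\right) \left(-54\right) = \left(- \frac{7061}{66}\right) \left(-54\right) = \frac{63549}{11}$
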